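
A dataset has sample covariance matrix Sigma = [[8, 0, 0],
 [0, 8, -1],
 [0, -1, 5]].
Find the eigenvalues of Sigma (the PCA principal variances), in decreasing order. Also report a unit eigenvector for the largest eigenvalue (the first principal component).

Step 1 — characteristic polynomial p(λ) = det(λI - Sigma) = λ³ - tr·λ² + c_1·λ - det, where tr = trace, c_1 = sum of the principal 2×2 minors, det = det(Sigma):
  tr = 8 + 8 + 5 = 21,
  c_1 = (8·8 - (0)²) + (8·5 - (0)²) + (8·5 - (-1)²) = 64 + 40 + 39 = 143,
  det = 8·(8·5 - (-1)²) - (0)·((0)·5 - (-1)·(0)) + (0)·((0)·(-1) - 8·(0)) = 8·(39) - (0)·(0) + (0)·(0) = 312.
  So p(λ) = λ³ - 21λ² + 143λ - 312.
Step 2 — look for an integer root (rational root theorem: any rational root is an integer divisor of 312). Testing λ = 8:
  p(8) = 512 - 1344 + 1144 - 312 = 0  ✓
  Dividing out (λ - 8): p(λ) = (λ - 8)(λ² - 13λ + 39).
Step 3 — remaining eigenvalues from the quadratic λ² - 13λ + 39 = 0:
  Δ = 13² - 4·39 = 169 - 156 = 13,  λ = (13 ± √13)/2 = (13 ± 3.6056)/2 ≈ 8.3028 or 4.6972.
  Sorted: λ_1 = 8.3028,  λ_2 = 8,  λ_3 = 4.6972  (check: sum = 21 = tr ✓).

Step 4 — unit eigenvector for λ_1 ≈ 8.3028: v spans the null space of (Sigma - λ_1 I), whose rows are
  r_1 = (-0.3028, 0, 0),  r_2 = (0, -0.3028, -1),  r_3 = (0, -1, -3.3028).
  v is orthogonal to every row, so take v ∝ r_1 × r_2 = ((0)·(-1) - (0)·(-0.3028), (0)·(0) - (-0.3028)·(-1), (-0.3028)·(-0.3028) - (0)·(0)) ≈ (0, -0.3028, 0.0917).
  Rescale (multiply by -1 so the first nonzero entry is positive): u = (0, 0.3028, -0.0917).
  ||u|| = √((0)² + (0.3028)² + (-0.0917)²) = √(0.1001) ≈ 0.3163,  v_1 = u/||u|| ≈ (0, 0.9571, -0.2898) (||v_1|| = 1).

λ_1 = 8.3028,  λ_2 = 8,  λ_3 = 4.6972;  v_1 ≈ (0, 0.9571, -0.2898)


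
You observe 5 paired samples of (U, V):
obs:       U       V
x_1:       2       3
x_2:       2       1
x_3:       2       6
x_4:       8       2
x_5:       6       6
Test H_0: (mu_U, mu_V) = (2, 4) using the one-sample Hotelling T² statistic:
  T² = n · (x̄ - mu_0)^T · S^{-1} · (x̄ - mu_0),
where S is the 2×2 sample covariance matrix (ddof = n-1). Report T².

Step 1 — sample mean vector:
  mean(U) = (2 + 2 + 2 + 8 + 6) / 5 = 20/5 = 4
  mean(V) = (3 + 1 + 6 + 2 + 6) / 5 = 18/5 = 3.6
  x̄ = (4, 3.6),  deviation x̄ - mu_0 = (4, 3.6) - (2, 4) = (2, -0.4).

Step 2 — sample covariance matrix, S[i,j] = (1/(n-1)) · Σ_k (x_{k,i} - mean_i) · (x_{k,j} - mean_j), divisor n-1 = 4:
  S[U,U] = ((-2)·(-2) + (-2)·(-2) + (-2)·(-2) + (4)·(4) + (2)·(2)) / 4 = 32/4 = 8
  S[U,V] = ((-2)·(-0.6) + (-2)·(-2.6) + (-2)·(2.4) + (4)·(-1.6) + (2)·(2.4)) / 4 = 0/4 = 0
  S[V,V] = ((-0.6)·(-0.6) + (-2.6)·(-2.6) + (2.4)·(2.4) + (-1.6)·(-1.6) + (2.4)·(2.4)) / 4 = 21.2/4 = 5.3
  S = [[8, 0],
 [0, 5.3]].

Step 3 — invert S. det(S) = 8·5.3 - (0)² = 42.4.
  S^{-1} = (1/det) · [[d, -b], [-b, a]] = [[0.125, 0],
 [0, 0.1887]].

Step 4 — quadratic form (x̄ - mu_0)^T · S^{-1} · (x̄ - mu_0):
  S^{-1} · (x̄ - mu_0) = (0.25, -0.0755),
  (x̄ - mu_0)^T · [...] = (2)·(0.25) + (-0.4)·(-0.0755) = 0.5302.

Step 5 — scale by n: T² = 5 · 0.5302 = 2.6509.

T² ≈ 2.6509


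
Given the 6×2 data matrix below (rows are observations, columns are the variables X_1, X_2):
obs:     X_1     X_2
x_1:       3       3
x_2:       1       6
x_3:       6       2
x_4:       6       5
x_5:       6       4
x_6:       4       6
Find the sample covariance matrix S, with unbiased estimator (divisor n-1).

Step 1 — column means:
  mean(X_1) = (3 + 1 + 6 + 6 + 6 + 4) / 6 = 26/6 = 4.3333
  mean(X_2) = (3 + 6 + 2 + 5 + 4 + 6) / 6 = 26/6 = 4.3333

Step 2 — sample covariance S[i,j] = (1/(n-1)) · Σ_k (x_{k,i} - mean_i) · (x_{k,j} - mean_j), with n-1 = 5.
  S[X_1,X_1] = ((-1.3333)·(-1.3333) + (-3.3333)·(-3.3333) + (1.6667)·(1.6667) + (1.6667)·(1.6667) + (1.6667)·(1.6667) + (-0.3333)·(-0.3333)) / 5 = 21.3333/5 = 4.2667
  S[X_1,X_2] = ((-1.3333)·(-1.3333) + (-3.3333)·(1.6667) + (1.6667)·(-2.3333) + (1.6667)·(0.6667) + (1.6667)·(-0.3333) + (-0.3333)·(1.6667)) / 5 = -7.6667/5 = -1.5333
  S[X_2,X_2] = ((-1.3333)·(-1.3333) + (1.6667)·(1.6667) + (-2.3333)·(-2.3333) + (0.6667)·(0.6667) + (-0.3333)·(-0.3333) + (1.6667)·(1.6667)) / 5 = 13.3333/5 = 2.6667

S is symmetric (S[j,i] = S[i,j]). Assembling:

S = [[4.2667, -1.5333],
 [-1.5333, 2.6667]]


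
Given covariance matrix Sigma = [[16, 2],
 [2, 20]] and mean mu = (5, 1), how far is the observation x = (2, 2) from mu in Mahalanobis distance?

Step 1 — centre the observation: (x - mu) = (-3, 1).

Step 2 — invert Sigma. det(Sigma) = 16·20 - (2)² = 316.
  Sigma^{-1} = (1/det) · [[d, -b], [-b, a]] = [[0.0633, -0.0063],
 [-0.0063, 0.0506]].

Step 3 — form the quadratic (x - mu)^T · Sigma^{-1} · (x - mu):
  Sigma^{-1} · (x - mu) = (-0.1962, 0.0696).
  (x - mu)^T · [Sigma^{-1} · (x - mu)] = (-3)·(-0.1962) + (1)·(0.0696) = 0.6582.

Step 4 — take square root: d = √(0.6582) ≈ 0.8113.

d(x, mu) = √(0.6582) ≈ 0.8113


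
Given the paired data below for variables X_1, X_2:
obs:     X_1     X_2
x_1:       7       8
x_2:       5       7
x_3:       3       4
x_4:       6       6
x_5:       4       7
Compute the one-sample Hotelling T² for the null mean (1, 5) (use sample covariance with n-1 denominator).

Step 1 — sample mean vector:
  mean(X_1) = (7 + 5 + 3 + 6 + 4) / 5 = 25/5 = 5
  mean(X_2) = (8 + 7 + 4 + 6 + 7) / 5 = 32/5 = 6.4
  x̄ = (5, 6.4),  deviation x̄ - mu_0 = (5, 6.4) - (1, 5) = (4, 1.4).

Step 2 — sample covariance matrix, S[i,j] = (1/(n-1)) · Σ_k (x_{k,i} - mean_i) · (x_{k,j} - mean_j), divisor n-1 = 4:
  S[X_1,X_1] = ((2)·(2) + (0)·(0) + (-2)·(-2) + (1)·(1) + (-1)·(-1)) / 4 = 10/4 = 2.5
  S[X_1,X_2] = ((2)·(1.6) + (0)·(0.6) + (-2)·(-2.4) + (1)·(-0.4) + (-1)·(0.6)) / 4 = 7/4 = 1.75
  S[X_2,X_2] = ((1.6)·(1.6) + (0.6)·(0.6) + (-2.4)·(-2.4) + (-0.4)·(-0.4) + (0.6)·(0.6)) / 4 = 9.2/4 = 2.3
  S = [[2.5, 1.75],
 [1.75, 2.3]].

Step 3 — invert S. det(S) = 2.5·2.3 - (1.75)² = 2.6875.
  S^{-1} = (1/det) · [[d, -b], [-b, a]] = [[0.8558, -0.6512],
 [-0.6512, 0.9302]].

Step 4 — quadratic form (x̄ - mu_0)^T · S^{-1} · (x̄ - mu_0):
  S^{-1} · (x̄ - mu_0) = (2.5116, -1.3023),
  (x̄ - mu_0)^T · [...] = (4)·(2.5116) + (1.4)·(-1.3023) = 8.2233.

Step 5 — scale by n: T² = 5 · 8.2233 = 41.1163.

T² ≈ 41.1163


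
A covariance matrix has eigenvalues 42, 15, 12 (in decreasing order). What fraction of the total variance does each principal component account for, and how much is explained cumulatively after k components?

Step 1 — total variance = trace(Sigma) = Σ λ_i = 42 + 15 + 12 = 69.

Step 2 — fraction explained by component i = λ_i / Σ λ:
  PC1: 42/69 = 0.6087
  PC2: 15/69 = 0.2174
  PC3: 12/69 = 0.1739

Step 3 — cumulative fraction after k components = (λ_1 + ... + λ_k) / Σ λ:
  k = 1: 42/69 = 0.6087
  k = 2: (42 + 15)/69 = 57/69 = 0.8261
  k = 3: (42 + 15 + 12)/69 = 69/69 = 1

Summary (fraction, with percent):

explained: PC1 0.6087 (60.87%), PC2 0.2174 (21.74%), PC3 0.1739 (17.39%);  cumulative: 0.6087, 0.8261, 1


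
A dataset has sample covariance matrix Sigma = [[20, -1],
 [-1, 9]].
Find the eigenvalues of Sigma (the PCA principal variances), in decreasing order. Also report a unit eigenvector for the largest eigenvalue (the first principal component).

Step 1 — characteristic polynomial of 2×2 Sigma:
  det(Sigma - λI) = λ² - trace · λ + det = 0.
  trace = 20 + 9 = 29, det = 20·9 - (-1)² = 179.
Step 2 — discriminant:
  Δ = trace² - 4·det = 841 - 716 = 125.
Step 3 — eigenvalues:
  λ = (trace ± √Δ)/2 = (29 ± 11.1803)/2,
  λ_1 = 20.0902,  λ_2 = 8.9098.

Step 4 — unit eigenvector for λ_1: solve (Sigma - λ_1 I)v = 0. First row:
  (20 - 20.0902)·v_x + (-1)·v_y = 0, i.e. (-0.0902)·v_x + (-1)·v_y = 0,
  so v ∝ (b, λ_1 - a) = (-1, 0.0902); multiply by -1 so the first entry is positive: u = (1, -0.0902).
  ||u|| = √((1)² + (-0.0902)²) = √(1.0081) ≈ 1.0041,
  v_1 = u/||u|| ≈ (0.996, -0.0898) (||v_1|| = 1).

λ_1 = 20.0902,  λ_2 = 8.9098;  v_1 ≈ (0.996, -0.0898)


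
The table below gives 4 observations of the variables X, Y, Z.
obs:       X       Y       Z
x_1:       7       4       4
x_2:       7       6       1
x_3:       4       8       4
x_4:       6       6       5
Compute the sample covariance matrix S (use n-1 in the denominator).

Step 1 — column means:
  mean(X) = (7 + 7 + 4 + 6) / 4 = 24/4 = 6
  mean(Y) = (4 + 6 + 8 + 6) / 4 = 24/4 = 6
  mean(Z) = (4 + 1 + 4 + 5) / 4 = 14/4 = 3.5

Step 2 — sample covariance S[i,j] = (1/(n-1)) · Σ_k (x_{k,i} - mean_i) · (x_{k,j} - mean_j), with n-1 = 3.
  S[X,X] = ((1)·(1) + (1)·(1) + (-2)·(-2) + (0)·(0)) / 3 = 6/3 = 2
  S[X,Y] = ((1)·(-2) + (1)·(0) + (-2)·(2) + (0)·(0)) / 3 = -6/3 = -2
  S[X,Z] = ((1)·(0.5) + (1)·(-2.5) + (-2)·(0.5) + (0)·(1.5)) / 3 = -3/3 = -1
  S[Y,Y] = ((-2)·(-2) + (0)·(0) + (2)·(2) + (0)·(0)) / 3 = 8/3 = 2.6667
  S[Y,Z] = ((-2)·(0.5) + (0)·(-2.5) + (2)·(0.5) + (0)·(1.5)) / 3 = 0/3 = 0
  S[Z,Z] = ((0.5)·(0.5) + (-2.5)·(-2.5) + (0.5)·(0.5) + (1.5)·(1.5)) / 3 = 9/3 = 3

S is symmetric (S[j,i] = S[i,j]). Assembling:

S = [[2, -2, -1],
 [-2, 2.6667, 0],
 [-1, 0, 3]]


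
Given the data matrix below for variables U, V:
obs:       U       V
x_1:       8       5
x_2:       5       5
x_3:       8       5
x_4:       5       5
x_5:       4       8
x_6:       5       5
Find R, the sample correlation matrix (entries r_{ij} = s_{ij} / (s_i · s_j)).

Step 1 — column means:
  mean(U) = (8 + 5 + 8 + 5 + 4 + 5) / 6 = 35/6 = 5.8333
  mean(V) = (5 + 5 + 5 + 5 + 8 + 5) / 6 = 33/6 = 5.5

Step 2 — sample variances and covariances s[i,j] = (1/(n-1)) · Σ_k (x_{k,i} - mean_i) · (x_{k,j} - mean_j), with n-1 = 5:
  s[U,U] = ((2.1667)·(2.1667) + (-0.8333)·(-0.8333) + (2.1667)·(2.1667) + (-0.8333)·(-0.8333) + (-1.8333)·(-1.8333) + (-0.8333)·(-0.8333)) / 5 = 14.8333/5 = 2.9667
  s[U,V] = ((2.1667)·(-0.5) + (-0.8333)·(-0.5) + (2.1667)·(-0.5) + (-0.8333)·(-0.5) + (-1.8333)·(2.5) + (-0.8333)·(-0.5)) / 5 = -5.5/5 = -1.1
  s[V,V] = ((-0.5)·(-0.5) + (-0.5)·(-0.5) + (-0.5)·(-0.5) + (-0.5)·(-0.5) + (2.5)·(2.5) + (-0.5)·(-0.5)) / 5 = 7.5/5 = 1.5
  Sample standard deviations s_i = √(s[i,i]):
  s(U) = √(2.9667) = 1.7224
  s(V) = √(1.5) = 1.2247

Step 3 — r_{ij} = s_{ij} / (s_i · s_j):
  r[U,U] = 1 (diagonal).
  r[U,V] = -1.1 / (1.7224 · 1.2247) = -1.1 / 2.1095 = -0.5215
  r[V,V] = 1 (diagonal).

R is symmetric with unit diagonal. Assembling:

R = [[1, -0.5215],
 [-0.5215, 1]]


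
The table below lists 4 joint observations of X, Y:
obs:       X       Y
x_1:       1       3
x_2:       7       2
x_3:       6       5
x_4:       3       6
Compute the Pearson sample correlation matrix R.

Step 1 — column means:
  mean(X) = (1 + 7 + 6 + 3) / 4 = 17/4 = 4.25
  mean(Y) = (3 + 2 + 5 + 6) / 4 = 16/4 = 4

Step 2 — sample variances and covariances s[i,j] = (1/(n-1)) · Σ_k (x_{k,i} - mean_i) · (x_{k,j} - mean_j), with n-1 = 3:
  s[X,X] = ((-3.25)·(-3.25) + (2.75)·(2.75) + (1.75)·(1.75) + (-1.25)·(-1.25)) / 3 = 22.75/3 = 7.5833
  s[X,Y] = ((-3.25)·(-1) + (2.75)·(-2) + (1.75)·(1) + (-1.25)·(2)) / 3 = -3/3 = -1
  s[Y,Y] = ((-1)·(-1) + (-2)·(-2) + (1)·(1) + (2)·(2)) / 3 = 10/3 = 3.3333
  Sample standard deviations s_i = √(s[i,i]):
  s(X) = √(7.5833) = 2.7538
  s(Y) = √(3.3333) = 1.8257

Step 3 — r_{ij} = s_{ij} / (s_i · s_j):
  r[X,X] = 1 (diagonal).
  r[X,Y] = -1 / (2.7538 · 1.8257) = -1 / 5.0277 = -0.1989
  r[Y,Y] = 1 (diagonal).

R is symmetric with unit diagonal. Assembling:

R = [[1, -0.1989],
 [-0.1989, 1]]


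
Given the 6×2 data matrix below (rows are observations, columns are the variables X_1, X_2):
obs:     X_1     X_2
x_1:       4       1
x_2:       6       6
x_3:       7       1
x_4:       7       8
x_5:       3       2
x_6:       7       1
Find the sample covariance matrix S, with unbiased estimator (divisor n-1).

Step 1 — column means:
  mean(X_1) = (4 + 6 + 7 + 7 + 3 + 7) / 6 = 34/6 = 5.6667
  mean(X_2) = (1 + 6 + 1 + 8 + 2 + 1) / 6 = 19/6 = 3.1667

Step 2 — sample covariance S[i,j] = (1/(n-1)) · Σ_k (x_{k,i} - mean_i) · (x_{k,j} - mean_j), with n-1 = 5.
  S[X_1,X_1] = ((-1.6667)·(-1.6667) + (0.3333)·(0.3333) + (1.3333)·(1.3333) + (1.3333)·(1.3333) + (-2.6667)·(-2.6667) + (1.3333)·(1.3333)) / 5 = 15.3333/5 = 3.0667
  S[X_1,X_2] = ((-1.6667)·(-2.1667) + (0.3333)·(2.8333) + (1.3333)·(-2.1667) + (1.3333)·(4.8333) + (-2.6667)·(-1.1667) + (1.3333)·(-2.1667)) / 5 = 8.3333/5 = 1.6667
  S[X_2,X_2] = ((-2.1667)·(-2.1667) + (2.8333)·(2.8333) + (-2.1667)·(-2.1667) + (4.8333)·(4.8333) + (-1.1667)·(-1.1667) + (-2.1667)·(-2.1667)) / 5 = 46.8333/5 = 9.3667

S is symmetric (S[j,i] = S[i,j]). Assembling:

S = [[3.0667, 1.6667],
 [1.6667, 9.3667]]


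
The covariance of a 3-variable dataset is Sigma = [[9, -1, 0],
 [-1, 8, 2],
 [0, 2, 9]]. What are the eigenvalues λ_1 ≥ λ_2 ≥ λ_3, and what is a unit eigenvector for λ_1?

Step 1 — characteristic polynomial p(λ) = det(λI - Sigma) = λ³ - tr·λ² + c_1·λ - det, where tr = trace, c_1 = sum of the principal 2×2 minors, det = det(Sigma):
  tr = 9 + 8 + 9 = 26,
  c_1 = (9·8 - (-1)²) + (9·9 - (0)²) + (8·9 - (2)²) = 71 + 81 + 68 = 220,
  det = 9·(8·9 - (2)²) - (-1)·((-1)·9 - (2)·(0)) + (0)·((-1)·(2) - 8·(0)) = 9·(68) - (-1)·(-9) + (0)·(-2) = 603.
  So p(λ) = λ³ - 26λ² + 220λ - 603.
Step 2 — look for an integer root (rational root theorem: any rational root is an integer divisor of 603). Testing λ = 9:
  p(9) = 729 - 2106 + 1980 - 603 = 0  ✓
  Dividing out (λ - 9): p(λ) = (λ - 9)(λ² - 17λ + 67).
Step 3 — remaining eigenvalues from the quadratic λ² - 17λ + 67 = 0:
  Δ = 17² - 4·67 = 289 - 268 = 21,  λ = (17 ± √21)/2 = (17 ± 4.5826)/2 ≈ 10.7913 or 6.2087.
  Sorted: λ_1 = 10.7913,  λ_2 = 9,  λ_3 = 6.2087  (check: sum = 26 = tr ✓).

Step 4 — unit eigenvector for λ_1 ≈ 10.7913: v spans the null space of (Sigma - λ_1 I), whose rows are
  r_1 = (-1.7913, -1, 0),  r_2 = (-1, -2.7913, 2),  r_3 = (0, 2, -1.7913).
  v is orthogonal to every row, so take v ∝ r_1 × r_2 = ((-1)·(2) - (0)·(-2.7913), (0)·(-1) - (-1.7913)·(2), (-1.7913)·(-2.7913) - (-1)·(-1)) ≈ (-2, 3.5826, 4).
  Rescale (multiply by -1 so the first nonzero entry is positive): u = (2, -3.5826, -4).
  ||u|| = √((2)² + (-3.5826)² + (-4)²) = √(32.8348) ≈ 5.7302,  v_1 = u/||u|| ≈ (0.349, -0.6252, -0.6981) (||v_1|| = 1).

λ_1 = 10.7913,  λ_2 = 9,  λ_3 = 6.2087;  v_1 ≈ (0.349, -0.6252, -0.6981)


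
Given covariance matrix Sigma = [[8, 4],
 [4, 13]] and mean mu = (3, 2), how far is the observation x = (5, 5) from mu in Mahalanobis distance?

Step 1 — centre the observation: (x - mu) = (2, 3).

Step 2 — invert Sigma. det(Sigma) = 8·13 - (4)² = 88.
  Sigma^{-1} = (1/det) · [[d, -b], [-b, a]] = [[0.1477, -0.0455],
 [-0.0455, 0.0909]].

Step 3 — form the quadratic (x - mu)^T · Sigma^{-1} · (x - mu):
  Sigma^{-1} · (x - mu) = (0.1591, 0.1818).
  (x - mu)^T · [Sigma^{-1} · (x - mu)] = (2)·(0.1591) + (3)·(0.1818) = 0.8636.

Step 4 — take square root: d = √(0.8636) ≈ 0.9293.

d(x, mu) = √(0.8636) ≈ 0.9293


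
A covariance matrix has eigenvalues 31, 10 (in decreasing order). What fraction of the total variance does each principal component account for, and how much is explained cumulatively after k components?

Step 1 — total variance = trace(Sigma) = Σ λ_i = 31 + 10 = 41.

Step 2 — fraction explained by component i = λ_i / Σ λ:
  PC1: 31/41 = 0.7561
  PC2: 10/41 = 0.2439

Step 3 — cumulative fraction after k components = (λ_1 + ... + λ_k) / Σ λ:
  k = 1: 31/41 = 0.7561
  k = 2: (31 + 10)/41 = 41/41 = 1

Summary (fraction, with percent):

explained: PC1 0.7561 (75.61%), PC2 0.2439 (24.39%);  cumulative: 0.7561, 1


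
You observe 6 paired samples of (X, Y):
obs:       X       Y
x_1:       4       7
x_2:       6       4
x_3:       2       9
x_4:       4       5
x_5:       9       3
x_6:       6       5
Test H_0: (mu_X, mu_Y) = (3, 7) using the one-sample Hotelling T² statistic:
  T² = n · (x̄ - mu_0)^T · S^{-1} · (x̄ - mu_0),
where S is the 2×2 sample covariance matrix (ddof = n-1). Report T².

Step 1 — sample mean vector:
  mean(X) = (4 + 6 + 2 + 4 + 9 + 6) / 6 = 31/6 = 5.1667
  mean(Y) = (7 + 4 + 9 + 5 + 3 + 5) / 6 = 33/6 = 5.5
  x̄ = (5.1667, 5.5),  deviation x̄ - mu_0 = (5.1667, 5.5) - (3, 7) = (2.1667, -1.5).

Step 2 — sample covariance matrix, S[i,j] = (1/(n-1)) · Σ_k (x_{k,i} - mean_i) · (x_{k,j} - mean_j), divisor n-1 = 5:
  S[X,X] = ((-1.1667)·(-1.1667) + (0.8333)·(0.8333) + (-3.1667)·(-3.1667) + (-1.1667)·(-1.1667) + (3.8333)·(3.8333) + (0.8333)·(0.8333)) / 5 = 28.8333/5 = 5.7667
  S[X,Y] = ((-1.1667)·(1.5) + (0.8333)·(-1.5) + (-3.1667)·(3.5) + (-1.1667)·(-0.5) + (3.8333)·(-2.5) + (0.8333)·(-0.5)) / 5 = -23.5/5 = -4.7
  S[Y,Y] = ((1.5)·(1.5) + (-1.5)·(-1.5) + (3.5)·(3.5) + (-0.5)·(-0.5) + (-2.5)·(-2.5) + (-0.5)·(-0.5)) / 5 = 23.5/5 = 4.7
  S = [[5.7667, -4.7],
 [-4.7, 4.7]].

Step 3 — invert S. det(S) = 5.7667·4.7 - (-4.7)² = 5.0133.
  S^{-1} = (1/det) · [[d, -b], [-b, a]] = [[0.9375, 0.9375],
 [0.9375, 1.1503]].

Step 4 — quadratic form (x̄ - mu_0)^T · S^{-1} · (x̄ - mu_0):
  S^{-1} · (x̄ - mu_0) = (0.625, 0.3059),
  (x̄ - mu_0)^T · [...] = (2.1667)·(0.625) + (-1.5)·(0.3059) = 0.8954.

Step 5 — scale by n: T² = 6 · 0.8954 = 5.3723.

T² ≈ 5.3723


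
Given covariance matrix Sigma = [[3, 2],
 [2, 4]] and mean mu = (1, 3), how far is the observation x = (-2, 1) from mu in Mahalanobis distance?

Step 1 — centre the observation: (x - mu) = (-3, -2).

Step 2 — invert Sigma. det(Sigma) = 3·4 - (2)² = 8.
  Sigma^{-1} = (1/det) · [[d, -b], [-b, a]] = [[0.5, -0.25],
 [-0.25, 0.375]].

Step 3 — form the quadratic (x - mu)^T · Sigma^{-1} · (x - mu):
  Sigma^{-1} · (x - mu) = (-1, 0).
  (x - mu)^T · [Sigma^{-1} · (x - mu)] = (-3)·(-1) + (-2)·(0) = 3.

Step 4 — take square root: d = √(3) ≈ 1.7321.

d(x, mu) = √(3) ≈ 1.7321


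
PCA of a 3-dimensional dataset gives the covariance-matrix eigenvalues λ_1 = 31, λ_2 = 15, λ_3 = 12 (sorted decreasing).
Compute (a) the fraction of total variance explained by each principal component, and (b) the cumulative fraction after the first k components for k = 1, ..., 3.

Step 1 — total variance = trace(Sigma) = Σ λ_i = 31 + 15 + 12 = 58.

Step 2 — fraction explained by component i = λ_i / Σ λ:
  PC1: 31/58 = 0.5345
  PC2: 15/58 = 0.2586
  PC3: 12/58 = 0.2069

Step 3 — cumulative fraction after k components = (λ_1 + ... + λ_k) / Σ λ:
  k = 1: 31/58 = 0.5345
  k = 2: (31 + 15)/58 = 46/58 = 0.7931
  k = 3: (31 + 15 + 12)/58 = 58/58 = 1

Summary (fraction, with percent):

explained: PC1 0.5345 (53.45%), PC2 0.2586 (25.86%), PC3 0.2069 (20.69%);  cumulative: 0.5345, 0.7931, 1


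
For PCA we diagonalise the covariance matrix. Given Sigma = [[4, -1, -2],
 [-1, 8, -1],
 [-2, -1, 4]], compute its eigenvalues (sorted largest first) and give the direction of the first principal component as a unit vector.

Step 1 — characteristic polynomial p(λ) = det(λI - Sigma) = λ³ - tr·λ² + c_1·λ - det, where tr = trace, c_1 = sum of the principal 2×2 minors, det = det(Sigma):
  tr = 4 + 8 + 4 = 16,
  c_1 = (4·8 - (-1)²) + (4·4 - (-2)²) + (8·4 - (-1)²) = 31 + 12 + 31 = 74,
  det = 4·(8·4 - (-1)²) - (-1)·((-1)·4 - (-1)·(-2)) + (-2)·((-1)·(-1) - 8·(-2)) = 4·(31) - (-1)·(-6) + (-2)·(17) = 84.
  So p(λ) = λ³ - 16λ² + 74λ - 84.
Step 2 — look for an integer root (rational root theorem: any rational root is an integer divisor of 84). Testing λ = 6:
  p(6) = 216 - 576 + 444 - 84 = 0  ✓
  Dividing out (λ - 6): p(λ) = (λ - 6)(λ² - 10λ + 14).
Step 3 — remaining eigenvalues from the quadratic λ² - 10λ + 14 = 0:
  Δ = 10² - 4·14 = 100 - 56 = 44,  λ = (10 ± √44)/2 = (10 ± 6.6332)/2 ≈ 8.3166 or 1.6834.
  Sorted: λ_1 = 8.3166,  λ_2 = 6,  λ_3 = 1.6834  (check: sum = 16 = tr ✓).

Step 4 — unit eigenvector for λ_1 ≈ 8.3166: v spans the null space of (Sigma - λ_1 I), whose rows are
  r_1 = (-4.3166, -1, -2),  r_2 = (-1, -0.3166, -1),  r_3 = (-2, -1, -4.3166).
  v is orthogonal to every row, so take v ∝ r_1 × r_2 = ((-1)·(-1) - (-2)·(-0.3166), (-2)·(-1) - (-4.3166)·(-1), (-4.3166)·(-0.3166) - (-1)·(-1)) ≈ (0.3668, -2.3166, 0.3668).
  Let u = (0.3668, -2.3166, 0.3668).
  ||u|| = √((0.3668)² + (-2.3166)² + (0.3668)²) = √(5.6358) ≈ 2.374,  v_1 = u/||u|| ≈ (0.1545, -0.9758, 0.1545) (||v_1|| = 1).

λ_1 = 8.3166,  λ_2 = 6,  λ_3 = 1.6834;  v_1 ≈ (0.1545, -0.9758, 0.1545)


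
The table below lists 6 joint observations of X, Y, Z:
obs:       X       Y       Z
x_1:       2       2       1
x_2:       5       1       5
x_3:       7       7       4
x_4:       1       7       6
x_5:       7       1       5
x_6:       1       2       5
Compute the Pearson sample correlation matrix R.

Step 1 — column means:
  mean(X) = (2 + 5 + 7 + 1 + 7 + 1) / 6 = 23/6 = 3.8333
  mean(Y) = (2 + 1 + 7 + 7 + 1 + 2) / 6 = 20/6 = 3.3333
  mean(Z) = (1 + 5 + 4 + 6 + 5 + 5) / 6 = 26/6 = 4.3333

Step 2 — sample variances and covariances s[i,j] = (1/(n-1)) · Σ_k (x_{k,i} - mean_i) · (x_{k,j} - mean_j), with n-1 = 5:
  s[X,X] = ((-1.8333)·(-1.8333) + (1.1667)·(1.1667) + (3.1667)·(3.1667) + (-2.8333)·(-2.8333) + (3.1667)·(3.1667) + (-2.8333)·(-2.8333)) / 5 = 40.8333/5 = 8.1667
  s[X,Y] = ((-1.8333)·(-1.3333) + (1.1667)·(-2.3333) + (3.1667)·(3.6667) + (-2.8333)·(3.6667) + (3.1667)·(-2.3333) + (-2.8333)·(-1.3333)) / 5 = -2.6667/5 = -0.5333
  s[X,Z] = ((-1.8333)·(-3.3333) + (1.1667)·(0.6667) + (3.1667)·(-0.3333) + (-2.8333)·(1.6667) + (3.1667)·(0.6667) + (-2.8333)·(0.6667)) / 5 = 1.3333/5 = 0.2667
  s[Y,Y] = ((-1.3333)·(-1.3333) + (-2.3333)·(-2.3333) + (3.6667)·(3.6667) + (3.6667)·(3.6667) + (-2.3333)·(-2.3333) + (-1.3333)·(-1.3333)) / 5 = 41.3333/5 = 8.2667
  s[Y,Z] = ((-1.3333)·(-3.3333) + (-2.3333)·(0.6667) + (3.6667)·(-0.3333) + (3.6667)·(1.6667) + (-2.3333)·(0.6667) + (-1.3333)·(0.6667)) / 5 = 5.3333/5 = 1.0667
  s[Z,Z] = ((-3.3333)·(-3.3333) + (0.6667)·(0.6667) + (-0.3333)·(-0.3333) + (1.6667)·(1.6667) + (0.6667)·(0.6667) + (0.6667)·(0.6667)) / 5 = 15.3333/5 = 3.0667
  Sample standard deviations s_i = √(s[i,i]):
  s(X) = √(8.1667) = 2.8577
  s(Y) = √(8.2667) = 2.8752
  s(Z) = √(3.0667) = 1.7512

Step 3 — r_{ij} = s_{ij} / (s_i · s_j):
  r[X,X] = 1 (diagonal).
  r[X,Y] = -0.5333 / (2.8577 · 2.8752) = -0.5333 / 8.2165 = -0.0649
  r[X,Z] = 0.2667 / (2.8577 · 1.7512) = 0.2667 / 5.0044 = 0.0533
  r[Y,Y] = 1 (diagonal).
  r[Y,Z] = 1.0667 / (2.8752 · 1.7512) = 1.0667 / 5.035 = 0.2119
  r[Z,Z] = 1 (diagonal).

R is symmetric with unit diagonal. Assembling:

R = [[1, -0.0649, 0.0533],
 [-0.0649, 1, 0.2119],
 [0.0533, 0.2119, 1]]


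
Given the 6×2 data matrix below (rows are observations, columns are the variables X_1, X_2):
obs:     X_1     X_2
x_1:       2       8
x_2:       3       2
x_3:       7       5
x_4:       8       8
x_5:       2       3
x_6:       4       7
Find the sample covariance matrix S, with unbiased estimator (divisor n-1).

Step 1 — column means:
  mean(X_1) = (2 + 3 + 7 + 8 + 2 + 4) / 6 = 26/6 = 4.3333
  mean(X_2) = (8 + 2 + 5 + 8 + 3 + 7) / 6 = 33/6 = 5.5

Step 2 — sample covariance S[i,j] = (1/(n-1)) · Σ_k (x_{k,i} - mean_i) · (x_{k,j} - mean_j), with n-1 = 5.
  S[X_1,X_1] = ((-2.3333)·(-2.3333) + (-1.3333)·(-1.3333) + (2.6667)·(2.6667) + (3.6667)·(3.6667) + (-2.3333)·(-2.3333) + (-0.3333)·(-0.3333)) / 5 = 33.3333/5 = 6.6667
  S[X_1,X_2] = ((-2.3333)·(2.5) + (-1.3333)·(-3.5) + (2.6667)·(-0.5) + (3.6667)·(2.5) + (-2.3333)·(-2.5) + (-0.3333)·(1.5)) / 5 = 12/5 = 2.4
  S[X_2,X_2] = ((2.5)·(2.5) + (-3.5)·(-3.5) + (-0.5)·(-0.5) + (2.5)·(2.5) + (-2.5)·(-2.5) + (1.5)·(1.5)) / 5 = 33.5/5 = 6.7

S is symmetric (S[j,i] = S[i,j]). Assembling:

S = [[6.6667, 2.4],
 [2.4, 6.7]]


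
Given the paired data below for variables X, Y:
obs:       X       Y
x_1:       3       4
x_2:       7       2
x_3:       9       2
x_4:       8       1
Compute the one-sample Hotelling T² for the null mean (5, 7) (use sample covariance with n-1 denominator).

Step 1 — sample mean vector:
  mean(X) = (3 + 7 + 9 + 8) / 4 = 27/4 = 6.75
  mean(Y) = (4 + 2 + 2 + 1) / 4 = 9/4 = 2.25
  x̄ = (6.75, 2.25),  deviation x̄ - mu_0 = (6.75, 2.25) - (5, 7) = (1.75, -4.75).

Step 2 — sample covariance matrix, S[i,j] = (1/(n-1)) · Σ_k (x_{k,i} - mean_i) · (x_{k,j} - mean_j), divisor n-1 = 3:
  S[X,X] = ((-3.75)·(-3.75) + (0.25)·(0.25) + (2.25)·(2.25) + (1.25)·(1.25)) / 3 = 20.75/3 = 6.9167
  S[X,Y] = ((-3.75)·(1.75) + (0.25)·(-0.25) + (2.25)·(-0.25) + (1.25)·(-1.25)) / 3 = -8.75/3 = -2.9167
  S[Y,Y] = ((1.75)·(1.75) + (-0.25)·(-0.25) + (-0.25)·(-0.25) + (-1.25)·(-1.25)) / 3 = 4.75/3 = 1.5833
  S = [[6.9167, -2.9167],
 [-2.9167, 1.5833]].

Step 3 — invert S. det(S) = 6.9167·1.5833 - (-2.9167)² = 2.4444.
  S^{-1} = (1/det) · [[d, -b], [-b, a]] = [[0.6477, 1.1932],
 [1.1932, 2.8295]].

Step 4 — quadratic form (x̄ - mu_0)^T · S^{-1} · (x̄ - mu_0):
  S^{-1} · (x̄ - mu_0) = (-4.5341, -11.3523),
  (x̄ - mu_0)^T · [...] = (1.75)·(-4.5341) + (-4.75)·(-11.3523) = 45.9886.

Step 5 — scale by n: T² = 4 · 45.9886 = 183.9545.

T² ≈ 183.9545


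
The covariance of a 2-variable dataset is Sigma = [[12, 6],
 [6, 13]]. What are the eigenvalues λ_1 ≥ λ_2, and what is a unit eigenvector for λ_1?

Step 1 — characteristic polynomial of 2×2 Sigma:
  det(Sigma - λI) = λ² - trace · λ + det = 0.
  trace = 12 + 13 = 25, det = 12·13 - (6)² = 120.
Step 2 — discriminant:
  Δ = trace² - 4·det = 625 - 480 = 145.
Step 3 — eigenvalues:
  λ = (trace ± √Δ)/2 = (25 ± 12.0416)/2,
  λ_1 = 18.5208,  λ_2 = 6.4792.

Step 4 — unit eigenvector for λ_1: solve (Sigma - λ_1 I)v = 0. First row:
  (12 - 18.5208)·v_x + (6)·v_y = 0, i.e. (-6.5208)·v_x + (6)·v_y = 0,
  so v ∝ (b, λ_1 - a) = (6, 6.5208) = u.
  ||u|| = √((6)² + (6.5208)²) = √(78.5208) ≈ 8.8612,
  v_1 = u/||u|| ≈ (0.6771, 0.7359) (||v_1|| = 1).

λ_1 = 18.5208,  λ_2 = 6.4792;  v_1 ≈ (0.6771, 0.7359)


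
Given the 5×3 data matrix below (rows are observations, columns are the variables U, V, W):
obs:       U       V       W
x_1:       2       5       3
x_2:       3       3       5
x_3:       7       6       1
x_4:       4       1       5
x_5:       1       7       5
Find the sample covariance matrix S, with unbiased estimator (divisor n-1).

Step 1 — column means:
  mean(U) = (2 + 3 + 7 + 4 + 1) / 5 = 17/5 = 3.4
  mean(V) = (5 + 3 + 6 + 1 + 7) / 5 = 22/5 = 4.4
  mean(W) = (3 + 5 + 1 + 5 + 5) / 5 = 19/5 = 3.8

Step 2 — sample covariance S[i,j] = (1/(n-1)) · Σ_k (x_{k,i} - mean_i) · (x_{k,j} - mean_j), with n-1 = 4.
  S[U,U] = ((-1.4)·(-1.4) + (-0.4)·(-0.4) + (3.6)·(3.6) + (0.6)·(0.6) + (-2.4)·(-2.4)) / 4 = 21.2/4 = 5.3
  S[U,V] = ((-1.4)·(0.6) + (-0.4)·(-1.4) + (3.6)·(1.6) + (0.6)·(-3.4) + (-2.4)·(2.6)) / 4 = -2.8/4 = -0.7
  S[U,W] = ((-1.4)·(-0.8) + (-0.4)·(1.2) + (3.6)·(-2.8) + (0.6)·(1.2) + (-2.4)·(1.2)) / 4 = -11.6/4 = -2.9
  S[V,V] = ((0.6)·(0.6) + (-1.4)·(-1.4) + (1.6)·(1.6) + (-3.4)·(-3.4) + (2.6)·(2.6)) / 4 = 23.2/4 = 5.8
  S[V,W] = ((0.6)·(-0.8) + (-1.4)·(1.2) + (1.6)·(-2.8) + (-3.4)·(1.2) + (2.6)·(1.2)) / 4 = -7.6/4 = -1.9
  S[W,W] = ((-0.8)·(-0.8) + (1.2)·(1.2) + (-2.8)·(-2.8) + (1.2)·(1.2) + (1.2)·(1.2)) / 4 = 12.8/4 = 3.2

S is symmetric (S[j,i] = S[i,j]). Assembling:

S = [[5.3, -0.7, -2.9],
 [-0.7, 5.8, -1.9],
 [-2.9, -1.9, 3.2]]


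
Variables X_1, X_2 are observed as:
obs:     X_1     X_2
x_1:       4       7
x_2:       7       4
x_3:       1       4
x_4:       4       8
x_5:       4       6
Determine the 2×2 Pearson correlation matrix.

Step 1 — column means:
  mean(X_1) = (4 + 7 + 1 + 4 + 4) / 5 = 20/5 = 4
  mean(X_2) = (7 + 4 + 4 + 8 + 6) / 5 = 29/5 = 5.8

Step 2 — sample variances and covariances s[i,j] = (1/(n-1)) · Σ_k (x_{k,i} - mean_i) · (x_{k,j} - mean_j), with n-1 = 4:
  s[X_1,X_1] = ((0)·(0) + (3)·(3) + (-3)·(-3) + (0)·(0) + (0)·(0)) / 4 = 18/4 = 4.5
  s[X_1,X_2] = ((0)·(1.2) + (3)·(-1.8) + (-3)·(-1.8) + (0)·(2.2) + (0)·(0.2)) / 4 = 0/4 = 0
  s[X_2,X_2] = ((1.2)·(1.2) + (-1.8)·(-1.8) + (-1.8)·(-1.8) + (2.2)·(2.2) + (0.2)·(0.2)) / 4 = 12.8/4 = 3.2
  Sample standard deviations s_i = √(s[i,i]):
  s(X_1) = √(4.5) = 2.1213
  s(X_2) = √(3.2) = 1.7889

Step 3 — r_{ij} = s_{ij} / (s_i · s_j):
  r[X_1,X_1] = 1 (diagonal).
  r[X_1,X_2] = 0 / (2.1213 · 1.7889) = 0 / 3.7947 = 0
  r[X_2,X_2] = 1 (diagonal).

R is symmetric with unit diagonal. Assembling:

R = [[1, 0],
 [0, 1]]


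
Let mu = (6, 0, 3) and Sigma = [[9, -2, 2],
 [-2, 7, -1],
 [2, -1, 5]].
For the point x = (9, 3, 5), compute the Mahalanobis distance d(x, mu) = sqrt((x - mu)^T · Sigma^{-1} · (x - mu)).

Step 1 — centre the observation: (x - mu) = (3, 3, 2).

Step 2 — invert Sigma (cofactor / det for 3×3, or solve directly):
  Sigma^{-1} = [[0.1278, 0.0301, -0.0451],
 [0.0301, 0.1541, 0.0188],
 [-0.0451, 0.0188, 0.2218]].

Step 3 — form the quadratic (x - mu)^T · Sigma^{-1} · (x - mu):
  Sigma^{-1} · (x - mu) = (0.3835, 0.5902, 0.3647).
  (x - mu)^T · [Sigma^{-1} · (x - mu)] = (3)·(0.3835) + (3)·(0.5902) + (2)·(0.3647) = 3.6504.

Step 4 — take square root: d = √(3.6504) ≈ 1.9106.

d(x, mu) = √(3.6504) ≈ 1.9106


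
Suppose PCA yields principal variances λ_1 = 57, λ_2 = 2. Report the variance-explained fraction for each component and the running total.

Step 1 — total variance = trace(Sigma) = Σ λ_i = 57 + 2 = 59.

Step 2 — fraction explained by component i = λ_i / Σ λ:
  PC1: 57/59 = 0.9661
  PC2: 2/59 = 0.0339

Step 3 — cumulative fraction after k components = (λ_1 + ... + λ_k) / Σ λ:
  k = 1: 57/59 = 0.9661
  k = 2: (57 + 2)/59 = 59/59 = 1

Summary (fraction, with percent):

explained: PC1 0.9661 (96.61%), PC2 0.0339 (3.39%);  cumulative: 0.9661, 1


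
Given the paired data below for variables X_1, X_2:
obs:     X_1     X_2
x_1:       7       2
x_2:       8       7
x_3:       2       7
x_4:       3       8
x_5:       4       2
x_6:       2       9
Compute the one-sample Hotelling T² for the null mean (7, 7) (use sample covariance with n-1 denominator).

Step 1 — sample mean vector:
  mean(X_1) = (7 + 8 + 2 + 3 + 4 + 2) / 6 = 26/6 = 4.3333
  mean(X_2) = (2 + 7 + 7 + 8 + 2 + 9) / 6 = 35/6 = 5.8333
  x̄ = (4.3333, 5.8333),  deviation x̄ - mu_0 = (4.3333, 5.8333) - (7, 7) = (-2.6667, -1.1667).

Step 2 — sample covariance matrix, S[i,j] = (1/(n-1)) · Σ_k (x_{k,i} - mean_i) · (x_{k,j} - mean_j), divisor n-1 = 5:
  S[X_1,X_1] = ((2.6667)·(2.6667) + (3.6667)·(3.6667) + (-2.3333)·(-2.3333) + (-1.3333)·(-1.3333) + (-0.3333)·(-0.3333) + (-2.3333)·(-2.3333)) / 5 = 33.3333/5 = 6.6667
  S[X_1,X_2] = ((2.6667)·(-3.8333) + (3.6667)·(1.1667) + (-2.3333)·(1.1667) + (-1.3333)·(2.1667) + (-0.3333)·(-3.8333) + (-2.3333)·(3.1667)) / 5 = -17.6667/5 = -3.5333
  S[X_2,X_2] = ((-3.8333)·(-3.8333) + (1.1667)·(1.1667) + (1.1667)·(1.1667) + (2.1667)·(2.1667) + (-3.8333)·(-3.8333) + (3.1667)·(3.1667)) / 5 = 46.8333/5 = 9.3667
  S = [[6.6667, -3.5333],
 [-3.5333, 9.3667]].

Step 3 — invert S. det(S) = 6.6667·9.3667 - (-3.5333)² = 49.96.
  S^{-1} = (1/det) · [[d, -b], [-b, a]] = [[0.1875, 0.0707],
 [0.0707, 0.1334]].

Step 4 — quadratic form (x̄ - mu_0)^T · S^{-1} · (x̄ - mu_0):
  S^{-1} · (x̄ - mu_0) = (-0.5825, -0.3443),
  (x̄ - mu_0)^T · [...] = (-2.6667)·(-0.5825) + (-1.1667)·(-0.3443) = 1.9549.

Step 5 — scale by n: T² = 6 · 1.9549 = 11.7294.

T² ≈ 11.7294


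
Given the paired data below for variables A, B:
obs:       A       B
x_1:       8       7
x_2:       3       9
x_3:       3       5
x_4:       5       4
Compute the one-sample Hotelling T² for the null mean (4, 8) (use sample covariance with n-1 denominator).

Step 1 — sample mean vector:
  mean(A) = (8 + 3 + 3 + 5) / 4 = 19/4 = 4.75
  mean(B) = (7 + 9 + 5 + 4) / 4 = 25/4 = 6.25
  x̄ = (4.75, 6.25),  deviation x̄ - mu_0 = (4.75, 6.25) - (4, 8) = (0.75, -1.75).

Step 2 — sample covariance matrix, S[i,j] = (1/(n-1)) · Σ_k (x_{k,i} - mean_i) · (x_{k,j} - mean_j), divisor n-1 = 3:
  S[A,A] = ((3.25)·(3.25) + (-1.75)·(-1.75) + (-1.75)·(-1.75) + (0.25)·(0.25)) / 3 = 16.75/3 = 5.5833
  S[A,B] = ((3.25)·(0.75) + (-1.75)·(2.75) + (-1.75)·(-1.25) + (0.25)·(-2.25)) / 3 = -0.75/3 = -0.25
  S[B,B] = ((0.75)·(0.75) + (2.75)·(2.75) + (-1.25)·(-1.25) + (-2.25)·(-2.25)) / 3 = 14.75/3 = 4.9167
  S = [[5.5833, -0.25],
 [-0.25, 4.9167]].

Step 3 — invert S. det(S) = 5.5833·4.9167 - (-0.25)² = 27.3889.
  S^{-1} = (1/det) · [[d, -b], [-b, a]] = [[0.1795, 0.0091],
 [0.0091, 0.2039]].

Step 4 — quadratic form (x̄ - mu_0)^T · S^{-1} · (x̄ - mu_0):
  S^{-1} · (x̄ - mu_0) = (0.1187, -0.3499),
  (x̄ - mu_0)^T · [...] = (0.75)·(0.1187) + (-1.75)·(-0.3499) = 0.7013.

Step 5 — scale by n: T² = 4 · 0.7013 = 2.8053.

T² ≈ 2.8053


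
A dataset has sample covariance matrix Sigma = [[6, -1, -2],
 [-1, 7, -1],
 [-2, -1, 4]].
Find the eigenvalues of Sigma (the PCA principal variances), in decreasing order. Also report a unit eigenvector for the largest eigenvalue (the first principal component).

Step 1 — characteristic polynomial p(λ) = det(λI - Sigma) = λ³ - tr·λ² + c_1·λ - det, where tr = trace, c_1 = sum of the principal 2×2 minors, det = det(Sigma):
  tr = 6 + 7 + 4 = 17,
  c_1 = (6·7 - (-1)²) + (6·4 - (-2)²) + (7·4 - (-1)²) = 41 + 20 + 27 = 88,
  det = 6·(7·4 - (-1)²) - (-1)·((-1)·4 - (-1)·(-2)) + (-2)·((-1)·(-1) - 7·(-2)) = 6·(27) - (-1)·(-6) + (-2)·(15) = 126.
  So p(λ) = λ³ - 17λ² + 88λ - 126.
Step 2 — look for an integer root (rational root theorem: any rational root is an integer divisor of 126). Testing λ = 7:
  p(7) = 343 - 833 + 616 - 126 = 0  ✓
  Dividing out (λ - 7): p(λ) = (λ - 7)(λ² - 10λ + 18).
Step 3 — remaining eigenvalues from the quadratic λ² - 10λ + 18 = 0:
  Δ = 10² - 4·18 = 100 - 72 = 28,  λ = (10 ± √28)/2 = (10 ± 5.2915)/2 ≈ 7.6458 or 2.3542.
  Sorted: λ_1 = 7.6458,  λ_2 = 7,  λ_3 = 2.3542  (check: sum = 17 = tr ✓).

Step 4 — unit eigenvector for λ_1 ≈ 7.6458: v spans the null space of (Sigma - λ_1 I), whose rows are
  r_1 = (-1.6458, -1, -2),  r_2 = (-1, -0.6458, -1),  r_3 = (-2, -1, -3.6458).
  v is orthogonal to every row, so take v ∝ r_1 × r_2 = ((-1)·(-1) - (-2)·(-0.6458), (-2)·(-1) - (-1.6458)·(-1), (-1.6458)·(-0.6458) - (-1)·(-1)) ≈ (-0.2915, 0.3542, 0.0627).
  Rescale (multiply by -1 so the first nonzero entry is positive): u = (0.2915, -0.3542, -0.0627).
  ||u|| = √((0.2915)² + (-0.3542)² + (-0.0627)²) = √(0.2144) ≈ 0.463,  v_1 = u/||u|| ≈ (0.6295, -0.7651, -0.1355) (||v_1|| = 1).

λ_1 = 7.6458,  λ_2 = 7,  λ_3 = 2.3542;  v_1 ≈ (0.6295, -0.7651, -0.1355)


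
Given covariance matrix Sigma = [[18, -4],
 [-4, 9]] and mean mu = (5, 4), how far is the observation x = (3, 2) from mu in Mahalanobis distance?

Step 1 — centre the observation: (x - mu) = (-2, -2).

Step 2 — invert Sigma. det(Sigma) = 18·9 - (-4)² = 146.
  Sigma^{-1} = (1/det) · [[d, -b], [-b, a]] = [[0.0616, 0.0274],
 [0.0274, 0.1233]].

Step 3 — form the quadratic (x - mu)^T · Sigma^{-1} · (x - mu):
  Sigma^{-1} · (x - mu) = (-0.1781, -0.3014).
  (x - mu)^T · [Sigma^{-1} · (x - mu)] = (-2)·(-0.1781) + (-2)·(-0.3014) = 0.9589.

Step 4 — take square root: d = √(0.9589) ≈ 0.9792.

d(x, mu) = √(0.9589) ≈ 0.9792


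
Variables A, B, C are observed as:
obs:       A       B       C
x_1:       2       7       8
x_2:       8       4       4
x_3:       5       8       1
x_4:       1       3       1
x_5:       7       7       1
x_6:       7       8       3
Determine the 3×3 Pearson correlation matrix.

Step 1 — column means:
  mean(A) = (2 + 8 + 5 + 1 + 7 + 7) / 6 = 30/6 = 5
  mean(B) = (7 + 4 + 8 + 3 + 7 + 8) / 6 = 37/6 = 6.1667
  mean(C) = (8 + 4 + 1 + 1 + 1 + 3) / 6 = 18/6 = 3

Step 2 — sample variances and covariances s[i,j] = (1/(n-1)) · Σ_k (x_{k,i} - mean_i) · (x_{k,j} - mean_j), with n-1 = 5:
  s[A,A] = ((-3)·(-3) + (3)·(3) + (0)·(0) + (-4)·(-4) + (2)·(2) + (2)·(2)) / 5 = 42/5 = 8.4
  s[A,B] = ((-3)·(0.8333) + (3)·(-2.1667) + (0)·(1.8333) + (-4)·(-3.1667) + (2)·(0.8333) + (2)·(1.8333)) / 5 = 9/5 = 1.8
  s[A,C] = ((-3)·(5) + (3)·(1) + (0)·(-2) + (-4)·(-2) + (2)·(-2) + (2)·(0)) / 5 = -8/5 = -1.6
  s[B,B] = ((0.8333)·(0.8333) + (-2.1667)·(-2.1667) + (1.8333)·(1.8333) + (-3.1667)·(-3.1667) + (0.8333)·(0.8333) + (1.8333)·(1.8333)) / 5 = 22.8333/5 = 4.5667
  s[B,C] = ((0.8333)·(5) + (-2.1667)·(1) + (1.8333)·(-2) + (-3.1667)·(-2) + (0.8333)·(-2) + (1.8333)·(0)) / 5 = 3/5 = 0.6
  s[C,C] = ((5)·(5) + (1)·(1) + (-2)·(-2) + (-2)·(-2) + (-2)·(-2) + (0)·(0)) / 5 = 38/5 = 7.6
  Sample standard deviations s_i = √(s[i,i]):
  s(A) = √(8.4) = 2.8983
  s(B) = √(4.5667) = 2.137
  s(C) = √(7.6) = 2.7568

Step 3 — r_{ij} = s_{ij} / (s_i · s_j):
  r[A,A] = 1 (diagonal).
  r[A,B] = 1.8 / (2.8983 · 2.137) = 1.8 / 6.1935 = 0.2906
  r[A,C] = -1.6 / (2.8983 · 2.7568) = -1.6 / 7.99 = -0.2003
  r[B,B] = 1 (diagonal).
  r[B,C] = 0.6 / (2.137 · 2.7568) = 0.6 / 5.8912 = 0.1018
  r[C,C] = 1 (diagonal).

R is symmetric with unit diagonal. Assembling:

R = [[1, 0.2906, -0.2003],
 [0.2906, 1, 0.1018],
 [-0.2003, 0.1018, 1]]


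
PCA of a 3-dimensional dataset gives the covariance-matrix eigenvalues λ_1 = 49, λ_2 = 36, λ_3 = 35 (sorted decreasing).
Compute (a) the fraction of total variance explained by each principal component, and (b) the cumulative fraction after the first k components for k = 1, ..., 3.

Step 1 — total variance = trace(Sigma) = Σ λ_i = 49 + 36 + 35 = 120.

Step 2 — fraction explained by component i = λ_i / Σ λ:
  PC1: 49/120 = 0.4083
  PC2: 36/120 = 0.3
  PC3: 35/120 = 0.2917

Step 3 — cumulative fraction after k components = (λ_1 + ... + λ_k) / Σ λ:
  k = 1: 49/120 = 0.4083
  k = 2: (49 + 36)/120 = 85/120 = 0.7083
  k = 3: (49 + 36 + 35)/120 = 120/120 = 1

Summary (fraction, with percent):

explained: PC1 0.4083 (40.83%), PC2 0.3 (30%), PC3 0.2917 (29.17%);  cumulative: 0.4083, 0.7083, 1


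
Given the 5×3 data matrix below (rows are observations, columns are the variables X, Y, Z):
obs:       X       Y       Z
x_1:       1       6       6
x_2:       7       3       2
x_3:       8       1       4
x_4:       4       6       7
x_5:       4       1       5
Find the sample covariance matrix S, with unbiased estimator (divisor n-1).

Step 1 — column means:
  mean(X) = (1 + 7 + 8 + 4 + 4) / 5 = 24/5 = 4.8
  mean(Y) = (6 + 3 + 1 + 6 + 1) / 5 = 17/5 = 3.4
  mean(Z) = (6 + 2 + 4 + 7 + 5) / 5 = 24/5 = 4.8

Step 2 — sample covariance S[i,j] = (1/(n-1)) · Σ_k (x_{k,i} - mean_i) · (x_{k,j} - mean_j), with n-1 = 4.
  S[X,X] = ((-3.8)·(-3.8) + (2.2)·(2.2) + (3.2)·(3.2) + (-0.8)·(-0.8) + (-0.8)·(-0.8)) / 4 = 30.8/4 = 7.7
  S[X,Y] = ((-3.8)·(2.6) + (2.2)·(-0.4) + (3.2)·(-2.4) + (-0.8)·(2.6) + (-0.8)·(-2.4)) / 4 = -18.6/4 = -4.65
  S[X,Z] = ((-3.8)·(1.2) + (2.2)·(-2.8) + (3.2)·(-0.8) + (-0.8)·(2.2) + (-0.8)·(0.2)) / 4 = -15.2/4 = -3.8
  S[Y,Y] = ((2.6)·(2.6) + (-0.4)·(-0.4) + (-2.4)·(-2.4) + (2.6)·(2.6) + (-2.4)·(-2.4)) / 4 = 25.2/4 = 6.3
  S[Y,Z] = ((2.6)·(1.2) + (-0.4)·(-2.8) + (-2.4)·(-0.8) + (2.6)·(2.2) + (-2.4)·(0.2)) / 4 = 11.4/4 = 2.85
  S[Z,Z] = ((1.2)·(1.2) + (-2.8)·(-2.8) + (-0.8)·(-0.8) + (2.2)·(2.2) + (0.2)·(0.2)) / 4 = 14.8/4 = 3.7

S is symmetric (S[j,i] = S[i,j]). Assembling:

S = [[7.7, -4.65, -3.8],
 [-4.65, 6.3, 2.85],
 [-3.8, 2.85, 3.7]]


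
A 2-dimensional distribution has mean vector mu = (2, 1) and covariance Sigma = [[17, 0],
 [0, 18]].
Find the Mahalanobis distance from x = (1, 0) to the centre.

Step 1 — centre the observation: (x - mu) = (-1, -1).

Step 2 — invert Sigma. det(Sigma) = 17·18 - (0)² = 306.
  Sigma^{-1} = (1/det) · [[d, -b], [-b, a]] = [[0.0588, 0],
 [0, 0.0556]].

Step 3 — form the quadratic (x - mu)^T · Sigma^{-1} · (x - mu):
  Sigma^{-1} · (x - mu) = (-0.0588, -0.0556).
  (x - mu)^T · [Sigma^{-1} · (x - mu)] = (-1)·(-0.0588) + (-1)·(-0.0556) = 0.1144.

Step 4 — take square root: d = √(0.1144) ≈ 0.3382.

d(x, mu) = √(0.1144) ≈ 0.3382


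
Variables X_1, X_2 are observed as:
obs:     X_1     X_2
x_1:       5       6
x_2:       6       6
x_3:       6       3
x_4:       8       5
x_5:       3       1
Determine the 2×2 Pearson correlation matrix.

Step 1 — column means:
  mean(X_1) = (5 + 6 + 6 + 8 + 3) / 5 = 28/5 = 5.6
  mean(X_2) = (6 + 6 + 3 + 5 + 1) / 5 = 21/5 = 4.2

Step 2 — sample variances and covariances s[i,j] = (1/(n-1)) · Σ_k (x_{k,i} - mean_i) · (x_{k,j} - mean_j), with n-1 = 4:
  s[X_1,X_1] = ((-0.6)·(-0.6) + (0.4)·(0.4) + (0.4)·(0.4) + (2.4)·(2.4) + (-2.6)·(-2.6)) / 4 = 13.2/4 = 3.3
  s[X_1,X_2] = ((-0.6)·(1.8) + (0.4)·(1.8) + (0.4)·(-1.2) + (2.4)·(0.8) + (-2.6)·(-3.2)) / 4 = 9.4/4 = 2.35
  s[X_2,X_2] = ((1.8)·(1.8) + (1.8)·(1.8) + (-1.2)·(-1.2) + (0.8)·(0.8) + (-3.2)·(-3.2)) / 4 = 18.8/4 = 4.7
  Sample standard deviations s_i = √(s[i,i]):
  s(X_1) = √(3.3) = 1.8166
  s(X_2) = √(4.7) = 2.1679

Step 3 — r_{ij} = s_{ij} / (s_i · s_j):
  r[X_1,X_1] = 1 (diagonal).
  r[X_1,X_2] = 2.35 / (1.8166 · 2.1679) = 2.35 / 3.9383 = 0.5967
  r[X_2,X_2] = 1 (diagonal).

R is symmetric with unit diagonal. Assembling:

R = [[1, 0.5967],
 [0.5967, 1]]
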